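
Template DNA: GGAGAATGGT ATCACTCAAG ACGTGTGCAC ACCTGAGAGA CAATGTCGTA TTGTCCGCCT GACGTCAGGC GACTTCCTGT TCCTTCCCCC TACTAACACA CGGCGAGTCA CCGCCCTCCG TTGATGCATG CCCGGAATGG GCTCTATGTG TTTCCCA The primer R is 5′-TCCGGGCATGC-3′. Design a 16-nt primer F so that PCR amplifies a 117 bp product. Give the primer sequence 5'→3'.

5'-GACGTGTGCACACCTG-3'

The reverse primer's reverse complement GCATGCCCGGA matches the template at positions 126–136, so the product ends at position 136.
A 117 bp product then starts at position 136 − 117 + 1 = 20.
The forward primer is identical to the top strand there: GACGTGTGCACACCTG.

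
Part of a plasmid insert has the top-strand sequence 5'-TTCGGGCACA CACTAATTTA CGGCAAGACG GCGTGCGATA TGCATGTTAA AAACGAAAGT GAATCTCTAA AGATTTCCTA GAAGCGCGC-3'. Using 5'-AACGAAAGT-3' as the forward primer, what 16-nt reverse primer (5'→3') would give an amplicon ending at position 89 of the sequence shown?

5'-GCGCGCTTCTAGGAAA-3'

The forward primer binds at positions 52–60; the product's 3' end on the top strand is position 89.
The reverse primer anneals to the top strand over positions 74–89, i.e. to TTTCCTAGAAGCGCGC.
Its sequence written 5'→3' is the reverse complement: GCGCGCTTCTAGGAAA.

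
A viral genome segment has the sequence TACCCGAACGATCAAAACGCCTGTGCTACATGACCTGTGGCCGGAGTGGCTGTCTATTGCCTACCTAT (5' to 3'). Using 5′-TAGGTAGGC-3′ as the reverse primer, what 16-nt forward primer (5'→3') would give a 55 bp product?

The reverse primer's reverse complement GCCTACCTA matches the template at positions 59–67, so the product ends at position 67.
A 55 bp product then starts at position 67 − 55 + 1 = 13.
The forward primer is identical to the top strand there: CAAAACGCCTGTGCTA.

5'-CAAAACGCCTGTGCTA-3'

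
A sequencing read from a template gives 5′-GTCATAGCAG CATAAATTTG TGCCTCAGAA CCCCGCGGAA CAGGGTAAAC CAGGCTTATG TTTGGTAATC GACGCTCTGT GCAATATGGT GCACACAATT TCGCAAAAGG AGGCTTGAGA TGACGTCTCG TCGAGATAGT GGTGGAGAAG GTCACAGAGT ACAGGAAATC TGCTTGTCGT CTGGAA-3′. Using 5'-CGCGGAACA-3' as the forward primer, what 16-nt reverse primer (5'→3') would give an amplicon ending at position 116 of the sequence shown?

5'-AAGCCTCCTTTTGCGA-3'

The forward primer binds at positions 34–42; the product's 3' end on the top strand is position 116.
The reverse primer anneals to the top strand over positions 101–116, i.e. to TCGCAAAAGGAGGCTT.
Its sequence written 5'→3' is the reverse complement: AAGCCTCCTTTTGCGA.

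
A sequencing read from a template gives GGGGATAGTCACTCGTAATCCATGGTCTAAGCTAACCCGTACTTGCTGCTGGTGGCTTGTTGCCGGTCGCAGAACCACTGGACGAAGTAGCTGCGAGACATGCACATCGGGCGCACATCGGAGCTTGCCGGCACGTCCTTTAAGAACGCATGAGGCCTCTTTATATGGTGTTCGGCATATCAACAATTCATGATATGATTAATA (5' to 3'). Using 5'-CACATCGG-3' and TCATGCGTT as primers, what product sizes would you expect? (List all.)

51 bp, 40 bp

The forward primer CACATCGG matches the top strand at positions 103–110, 114–121.
The reverse primer's reverse complement is AACGCATGA, matching at positions 145–153.
Each forward site pairs with the reverse site to give a product ending at position 153: sizes 51, 40 bp.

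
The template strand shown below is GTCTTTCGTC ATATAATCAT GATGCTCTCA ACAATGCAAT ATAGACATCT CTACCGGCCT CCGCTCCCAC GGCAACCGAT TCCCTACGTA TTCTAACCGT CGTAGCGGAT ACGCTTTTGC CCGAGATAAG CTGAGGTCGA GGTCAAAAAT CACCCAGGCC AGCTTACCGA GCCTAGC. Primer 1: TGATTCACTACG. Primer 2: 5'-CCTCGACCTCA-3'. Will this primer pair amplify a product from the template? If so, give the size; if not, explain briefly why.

No product — primer 1 has no binding site in the template.

Primer 1 (TGATTCACTACG) does not match the top strand, and its reverse complement CGTAGTGAATCA does not match either.
With no annealing site for primer 1, no amplification occurs.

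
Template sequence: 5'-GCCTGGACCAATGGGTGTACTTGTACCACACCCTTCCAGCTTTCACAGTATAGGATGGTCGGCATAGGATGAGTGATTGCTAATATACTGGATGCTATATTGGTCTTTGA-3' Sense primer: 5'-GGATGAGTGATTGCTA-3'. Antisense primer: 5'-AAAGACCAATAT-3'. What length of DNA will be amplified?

Forward primer GGATGAGTGATTGCTA is found on the top strand at positions 67–82.
Reverse complement of the reverse primer: ATATTGGTCTTT. This occurs on the top strand at positions 97–108.
Product length = (reverse-primer end) − (forward-primer start) + 1 = 108 − 67 + 1 = 42 bp.

42 bp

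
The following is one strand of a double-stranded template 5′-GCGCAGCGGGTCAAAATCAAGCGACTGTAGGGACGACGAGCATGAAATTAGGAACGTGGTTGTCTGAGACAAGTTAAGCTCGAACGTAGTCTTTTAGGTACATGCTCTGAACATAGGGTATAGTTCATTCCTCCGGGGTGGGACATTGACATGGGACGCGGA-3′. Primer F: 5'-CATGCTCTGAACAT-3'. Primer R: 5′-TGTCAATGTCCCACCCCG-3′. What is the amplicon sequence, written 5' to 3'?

5'-CATGCTCTGAACATAGGGTATAGTTCATTCCTCCGGGGTGGGACATTGACA-3'

The forward primer matches the template at positions 101–114.
Reverse complement of the reverse primer: CGGGGTGGGACATTGACA. This occurs on the top strand at positions 134–151.
The product is the template from position 101 through 151 (51 bp).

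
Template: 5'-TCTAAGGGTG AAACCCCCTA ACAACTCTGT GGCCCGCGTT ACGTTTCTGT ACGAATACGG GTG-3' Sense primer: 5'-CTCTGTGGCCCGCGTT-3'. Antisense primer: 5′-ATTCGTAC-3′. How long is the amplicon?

32 bp

The forward primer matches the template at positions 25–40.
Reverse complement of the reverse primer: GTACGAAT. This occurs on the top strand at positions 49–56.
Amplicon spans positions 25–56: 32 bp.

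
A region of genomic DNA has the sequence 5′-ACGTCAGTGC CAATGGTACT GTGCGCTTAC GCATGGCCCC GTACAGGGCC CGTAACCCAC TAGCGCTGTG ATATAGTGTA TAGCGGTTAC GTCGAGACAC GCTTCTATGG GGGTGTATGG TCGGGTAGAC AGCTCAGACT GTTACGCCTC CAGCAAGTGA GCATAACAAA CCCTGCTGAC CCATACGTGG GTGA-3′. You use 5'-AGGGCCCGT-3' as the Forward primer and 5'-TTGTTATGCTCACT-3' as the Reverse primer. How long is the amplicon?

Forward primer AGGGCCCGT is found on the top strand at positions 45–53.
Taking the reverse complement of TTGTTATGCTCACT gives AGTGAGCATAACAA, found at positions 156–169 on the template; the primer anneals here to the top strand with its 3' end pointing upstream.
Amplicon spans positions 45–169: 125 bp.

125 bp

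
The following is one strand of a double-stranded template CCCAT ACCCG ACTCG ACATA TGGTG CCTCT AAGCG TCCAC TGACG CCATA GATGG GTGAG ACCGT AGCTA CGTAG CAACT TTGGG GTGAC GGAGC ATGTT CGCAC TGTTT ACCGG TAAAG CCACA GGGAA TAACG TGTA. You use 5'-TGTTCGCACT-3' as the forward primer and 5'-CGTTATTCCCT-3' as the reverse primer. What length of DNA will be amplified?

39 bp

The forward primer matches the template at positions 97–106.
Taking the reverse complement of CGTTATTCCCT gives AGGGAATAACG, found at positions 125–135 on the template; the primer anneals here to the top strand with its 3' end pointing upstream.
Amplicon spans positions 97–135: 39 bp.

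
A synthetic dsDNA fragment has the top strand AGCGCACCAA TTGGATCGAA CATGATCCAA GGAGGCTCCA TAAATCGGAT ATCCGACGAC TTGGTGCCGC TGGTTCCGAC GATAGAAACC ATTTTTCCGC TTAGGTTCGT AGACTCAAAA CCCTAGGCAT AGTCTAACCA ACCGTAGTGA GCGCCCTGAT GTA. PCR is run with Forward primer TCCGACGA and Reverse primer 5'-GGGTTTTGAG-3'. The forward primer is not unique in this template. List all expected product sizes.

The forward primer TCCGACGA matches the top strand at positions 52–59, 75–82.
The reverse primer's reverse complement is CTCAAAACCC, matching at positions 114–123.
Each forward site pairs with the reverse site to give a product ending at position 123: sizes 72, 49 bp.

72 bp, 49 bp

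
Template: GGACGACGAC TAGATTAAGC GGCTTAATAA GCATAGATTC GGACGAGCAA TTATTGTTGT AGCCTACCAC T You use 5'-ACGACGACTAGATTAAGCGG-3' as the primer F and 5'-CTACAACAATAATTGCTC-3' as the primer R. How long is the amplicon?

Scanning the template, ACGACGACTAGATTAAGCGG occurs at positions 3–22; this primer anneals to the bottom strand there with its 3' end pointing downstream.
Taking the reverse complement of CTACAACAATAATTGCTC gives GAGCAATTATTGTTGTAG, found at positions 45–62 on the template; the primer anneals here to the top strand with its 3' end pointing upstream.
Amplicon spans positions 3–62: 60 bp.

60 bp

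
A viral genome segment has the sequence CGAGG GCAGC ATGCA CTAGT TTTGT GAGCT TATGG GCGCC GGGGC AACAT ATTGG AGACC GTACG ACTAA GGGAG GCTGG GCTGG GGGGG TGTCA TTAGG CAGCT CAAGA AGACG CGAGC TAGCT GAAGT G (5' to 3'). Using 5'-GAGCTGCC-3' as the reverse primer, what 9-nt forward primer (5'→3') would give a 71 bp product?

The reverse primer's reverse complement GGCAGCTC matches the template at positions 99–106, so the product ends at position 106.
A 71 bp product then starts at position 106 − 71 + 1 = 36.
The forward primer is identical to the top strand there: GCGCCGGGG.

5'-GCGCCGGGG-3'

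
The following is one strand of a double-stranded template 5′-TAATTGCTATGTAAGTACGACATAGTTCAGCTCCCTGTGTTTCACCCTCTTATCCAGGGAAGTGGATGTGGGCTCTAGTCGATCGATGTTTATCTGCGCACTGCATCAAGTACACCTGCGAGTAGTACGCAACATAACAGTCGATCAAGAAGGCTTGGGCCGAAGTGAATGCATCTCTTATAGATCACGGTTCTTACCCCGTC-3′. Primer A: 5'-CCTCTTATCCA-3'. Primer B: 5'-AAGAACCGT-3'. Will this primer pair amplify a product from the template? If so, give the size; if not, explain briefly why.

Primer A (CCTCTTATCCA) matches the top strand at positions 46–56; it acts as a forward primer.
Primer B's reverse complement is ACGGTTCTT, matching the top strand at positions 187–195; it acts as a reverse primer.
The 3' ends face each other across positions 46–195, giving a 150 bp product.

Yes — a 150 bp product.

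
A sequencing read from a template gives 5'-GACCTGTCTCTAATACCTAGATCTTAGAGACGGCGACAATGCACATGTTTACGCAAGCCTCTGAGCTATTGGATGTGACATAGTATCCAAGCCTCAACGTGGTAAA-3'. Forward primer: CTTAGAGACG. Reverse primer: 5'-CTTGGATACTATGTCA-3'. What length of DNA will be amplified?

69 bp

The forward primer matches the template at positions 23–32.
The reverse primer's reverse complement is TGACATAGTATCCAAG, which matches the template at positions 76–91.
Product length = (reverse-primer end) − (forward-primer start) + 1 = 91 − 23 + 1 = 69 bp.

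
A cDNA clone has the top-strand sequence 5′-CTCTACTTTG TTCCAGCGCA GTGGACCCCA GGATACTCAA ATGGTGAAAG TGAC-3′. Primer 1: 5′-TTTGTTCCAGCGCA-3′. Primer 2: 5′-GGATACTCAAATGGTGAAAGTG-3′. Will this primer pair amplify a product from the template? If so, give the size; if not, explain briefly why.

Primer 1 (TTTGTTCCAGCGCA) matches the top strand at positions 7–20 (3' end points downstream).
Primer 2 (GGATACTCAAATGGTGAAAGTG) also matches the top strand directly, at positions 31–52 — its reverse complement CACTTTCACCATTTGAGTATCC is not present.
Both primers anneal to the bottom strand with 3' ends pointing the same way, so neither can prime synthesis back toward the other.

No product — both primers anneal to the same strand and extend in the same direction.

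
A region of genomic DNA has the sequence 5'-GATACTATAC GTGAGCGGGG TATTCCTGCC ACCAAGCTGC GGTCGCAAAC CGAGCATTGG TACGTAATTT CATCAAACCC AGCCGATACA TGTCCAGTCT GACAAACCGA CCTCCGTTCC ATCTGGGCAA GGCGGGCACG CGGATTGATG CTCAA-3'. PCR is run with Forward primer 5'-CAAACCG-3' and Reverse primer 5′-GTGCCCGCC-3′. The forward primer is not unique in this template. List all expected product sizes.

The forward primer CAAACCG matches the top strand at positions 46–52, 103–109.
The reverse primer's reverse complement is GGCGGGCAC, matching at positions 131–139.
Each forward site pairs with the reverse site to give a product ending at position 139: sizes 94, 37 bp.

94 bp, 37 bp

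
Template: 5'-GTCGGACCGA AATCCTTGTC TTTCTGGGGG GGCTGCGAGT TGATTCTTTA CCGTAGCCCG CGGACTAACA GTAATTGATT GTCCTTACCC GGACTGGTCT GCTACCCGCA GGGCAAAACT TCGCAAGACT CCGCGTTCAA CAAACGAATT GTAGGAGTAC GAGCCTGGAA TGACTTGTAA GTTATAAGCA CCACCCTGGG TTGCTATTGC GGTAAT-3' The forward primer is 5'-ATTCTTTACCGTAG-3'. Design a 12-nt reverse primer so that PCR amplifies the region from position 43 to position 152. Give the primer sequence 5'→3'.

5'-ACAATTCGTTTG-3'

The product's 3' end on the top strand is position 152.
The reverse primer anneals to the top strand over positions 141–152, i.e. to CAAACGAATTGT.
Its sequence written 5'→3' is the reverse complement: ACAATTCGTTTG.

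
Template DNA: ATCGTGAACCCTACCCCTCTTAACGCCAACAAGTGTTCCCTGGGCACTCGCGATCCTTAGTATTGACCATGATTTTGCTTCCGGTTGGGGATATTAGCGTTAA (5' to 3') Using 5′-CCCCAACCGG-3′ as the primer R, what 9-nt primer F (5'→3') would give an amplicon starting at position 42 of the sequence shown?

The reverse primer's reverse complement CCGGTTGGGG matches the template at positions 81–90; the product starts at position 42.
The forward primer is identical to the top strand over positions 42–50: GGGCACTCG.

5'-GGGCACTCG-3'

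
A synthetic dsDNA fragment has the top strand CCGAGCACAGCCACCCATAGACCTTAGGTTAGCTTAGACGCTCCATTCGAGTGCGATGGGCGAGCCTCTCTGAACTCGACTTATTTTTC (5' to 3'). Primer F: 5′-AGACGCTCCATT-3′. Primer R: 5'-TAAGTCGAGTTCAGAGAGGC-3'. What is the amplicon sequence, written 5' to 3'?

5'-AGACGCTCCATTCGAGTGCGATGGGCGAGCCTCTCTGAACTCGACTTA-3'

Scanning the template, AGACGCTCCATT occurs at positions 36–47; this primer anneals to the bottom strand there with its 3' end pointing downstream.
Taking the reverse complement of TAAGTCGAGTTCAGAGAGGC gives GCCTCTCTGAACTCGACTTA, found at positions 64–83 on the template; the primer anneals here to the top strand with its 3' end pointing upstream.
The product is the template from position 36 through 83 (48 bp).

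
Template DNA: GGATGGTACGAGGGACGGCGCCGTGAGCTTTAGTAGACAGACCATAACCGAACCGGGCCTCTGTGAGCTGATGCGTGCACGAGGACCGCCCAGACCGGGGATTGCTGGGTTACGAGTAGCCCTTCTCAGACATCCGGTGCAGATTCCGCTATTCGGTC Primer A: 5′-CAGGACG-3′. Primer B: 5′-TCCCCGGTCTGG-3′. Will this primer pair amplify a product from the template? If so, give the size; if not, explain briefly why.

Primer A (CAGGACG) does not match the top strand, and its reverse complement CGTCCTG does not match either.
With no annealing site for primer A, no amplification occurs.

No product — primer A has no binding site in the template.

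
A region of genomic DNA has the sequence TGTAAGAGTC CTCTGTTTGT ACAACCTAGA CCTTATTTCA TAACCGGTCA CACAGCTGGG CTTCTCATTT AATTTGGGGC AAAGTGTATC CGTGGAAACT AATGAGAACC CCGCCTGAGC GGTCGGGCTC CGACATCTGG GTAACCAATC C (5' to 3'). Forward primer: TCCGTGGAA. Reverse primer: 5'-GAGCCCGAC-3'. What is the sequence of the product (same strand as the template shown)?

5'-TCCGTGGAAACTAATGAGAACCCCGCCTGAGCGGTCGGGCTC-3'

Scanning the template, TCCGTGGAA occurs at positions 89–97; this primer anneals to the bottom strand there with its 3' end pointing downstream.
The reverse primer's reverse complement is GTCGGGCTC, which matches the template at positions 122–130.
The product is the template from position 89 through 130 (42 bp).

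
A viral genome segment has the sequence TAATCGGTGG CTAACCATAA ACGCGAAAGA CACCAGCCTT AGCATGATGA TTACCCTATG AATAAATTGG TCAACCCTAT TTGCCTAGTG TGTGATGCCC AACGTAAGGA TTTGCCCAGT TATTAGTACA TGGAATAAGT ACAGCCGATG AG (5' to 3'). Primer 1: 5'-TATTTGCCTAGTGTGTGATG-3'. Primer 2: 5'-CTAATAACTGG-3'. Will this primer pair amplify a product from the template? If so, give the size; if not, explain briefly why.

Yes — a 49 bp product.

Primer 1 (TATTTGCCTAGTGTGTGATG) matches the top strand at positions 78–97; it acts as a forward primer.
Primer 2's reverse complement is CCAGTTATTAG, matching the top strand at positions 116–126; it acts as a reverse primer.
The 3' ends face each other across positions 78–126, giving a 49 bp product.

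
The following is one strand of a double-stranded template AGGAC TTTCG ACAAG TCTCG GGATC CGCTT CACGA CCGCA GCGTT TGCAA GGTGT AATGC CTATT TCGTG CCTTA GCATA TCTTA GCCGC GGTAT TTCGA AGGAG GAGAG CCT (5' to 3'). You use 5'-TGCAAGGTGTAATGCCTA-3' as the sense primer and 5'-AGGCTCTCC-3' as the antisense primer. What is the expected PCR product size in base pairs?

68 bp

Forward primer TGCAAGGTGTAATGCCTA is found on the top strand at positions 46–63.
Taking the reverse complement of AGGCTCTCC gives GGAGAGCCT, found at positions 105–113 on the template; the primer anneals here to the top strand with its 3' end pointing upstream.
The product runs from position 46 to position 113, so its length is 113 − 46 + 1 = 68 bp.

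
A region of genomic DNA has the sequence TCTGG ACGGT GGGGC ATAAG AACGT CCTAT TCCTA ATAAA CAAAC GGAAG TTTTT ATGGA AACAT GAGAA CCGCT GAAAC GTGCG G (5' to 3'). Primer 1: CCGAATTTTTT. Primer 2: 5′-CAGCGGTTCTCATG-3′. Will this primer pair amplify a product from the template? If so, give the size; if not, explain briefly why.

No product — primer 1 has no binding site in the template.

Primer 1 (CCGAATTTTTT) does not match the top strand, and its reverse complement AAAAAATTCGG does not match either.
With no annealing site for primer 1, no amplification occurs.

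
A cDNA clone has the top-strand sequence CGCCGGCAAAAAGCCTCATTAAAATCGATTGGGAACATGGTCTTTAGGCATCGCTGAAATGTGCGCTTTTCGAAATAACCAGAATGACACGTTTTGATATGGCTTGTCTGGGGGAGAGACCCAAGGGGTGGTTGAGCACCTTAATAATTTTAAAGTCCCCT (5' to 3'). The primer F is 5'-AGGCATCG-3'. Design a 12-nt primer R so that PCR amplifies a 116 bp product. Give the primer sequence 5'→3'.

The forward primer binds at positions 46–53, so a 116 bp product ends at position 46 + 116 − 1 = 161.
The reverse primer anneals to the top strand over positions 150–161, i.e. to TTAAAGTCCCCT.
Its sequence written 5'→3' is the reverse complement: AGGGGACTTTAA.

5'-AGGGGACTTTAA-3'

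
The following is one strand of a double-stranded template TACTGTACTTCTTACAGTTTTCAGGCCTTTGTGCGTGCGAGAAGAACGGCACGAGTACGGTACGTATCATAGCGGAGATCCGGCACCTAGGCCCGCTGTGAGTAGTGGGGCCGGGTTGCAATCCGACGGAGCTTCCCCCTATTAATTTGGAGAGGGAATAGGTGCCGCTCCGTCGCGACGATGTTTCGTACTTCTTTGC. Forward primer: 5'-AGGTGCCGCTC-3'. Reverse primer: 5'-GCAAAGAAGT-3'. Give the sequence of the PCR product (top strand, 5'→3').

The forward primer matches the template at positions 160–170.
Reverse complement of the reverse primer: ACTTCTTTGC. This occurs on the top strand at positions 190–199.
The product is the template from position 160 through 199 (40 bp).

5'-AGGTGCCGCTCCGTCGCGACGATGTTTCGTACTTCTTTGC-3'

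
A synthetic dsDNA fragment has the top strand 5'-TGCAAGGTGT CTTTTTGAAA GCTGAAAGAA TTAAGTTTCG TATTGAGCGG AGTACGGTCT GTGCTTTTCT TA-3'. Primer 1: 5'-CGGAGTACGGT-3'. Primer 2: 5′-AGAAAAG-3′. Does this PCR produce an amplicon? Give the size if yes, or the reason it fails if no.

Yes — a 23 bp product.

Primer 1 (CGGAGTACGGT) matches the top strand at positions 48–58; it acts as a forward primer.
Primer 2's reverse complement is CTTTTCT, matching the top strand at positions 64–70; it acts as a reverse primer.
The 3' ends face each other across positions 48–70, giving a 23 bp product.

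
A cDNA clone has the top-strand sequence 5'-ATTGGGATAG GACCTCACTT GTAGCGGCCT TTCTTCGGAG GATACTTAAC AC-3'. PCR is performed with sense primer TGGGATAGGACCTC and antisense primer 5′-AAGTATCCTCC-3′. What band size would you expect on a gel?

The forward primer matches the template at positions 3–16.
The reverse primer's reverse complement is GGAGGATACTT, which matches the template at positions 37–47.
Product length = (reverse-primer end) − (forward-primer start) + 1 = 47 − 3 + 1 = 45 bp.

45 bp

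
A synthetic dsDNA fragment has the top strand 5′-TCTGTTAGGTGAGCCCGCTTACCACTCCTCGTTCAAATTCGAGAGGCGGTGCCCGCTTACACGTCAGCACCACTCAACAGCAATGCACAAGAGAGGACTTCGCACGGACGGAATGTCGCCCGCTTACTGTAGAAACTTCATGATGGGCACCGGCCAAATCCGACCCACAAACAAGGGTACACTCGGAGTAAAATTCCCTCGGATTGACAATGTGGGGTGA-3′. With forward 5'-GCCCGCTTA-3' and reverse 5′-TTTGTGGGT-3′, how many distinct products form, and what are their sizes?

Three products: 159 bp, 121 bp, 54 bp

The forward primer GCCCGCTTA matches the top strand at positions 13–21, 51–59, 118–126.
The reverse primer's reverse complement is ACCCACAAA, matching at positions 163–171.
Each forward site pairs with the reverse site to give a product ending at position 171: sizes 159, 121, 54 bp.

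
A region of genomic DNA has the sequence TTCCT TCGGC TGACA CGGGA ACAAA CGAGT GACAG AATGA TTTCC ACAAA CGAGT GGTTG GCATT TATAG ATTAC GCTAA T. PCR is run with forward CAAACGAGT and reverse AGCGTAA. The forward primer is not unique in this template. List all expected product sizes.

The forward primer CAAACGAGT matches the top strand at positions 22–30, 47–55.
The reverse primer's reverse complement is TTACGCT, matching at positions 72–78.
Each forward site pairs with the reverse site to give a product ending at position 78: sizes 57, 32 bp.

57 bp, 32 bp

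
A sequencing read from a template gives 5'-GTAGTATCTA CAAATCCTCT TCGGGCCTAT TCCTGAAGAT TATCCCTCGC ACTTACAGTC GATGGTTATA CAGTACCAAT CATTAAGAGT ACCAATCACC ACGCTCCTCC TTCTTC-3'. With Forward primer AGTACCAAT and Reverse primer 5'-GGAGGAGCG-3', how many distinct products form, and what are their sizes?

The forward primer AGTACCAAT matches the top strand at positions 72–80, 88–96.
The reverse primer's reverse complement is CGCTCCTCC, matching at positions 102–110.
Each forward site pairs with the reverse site to give a product ending at position 110: sizes 39, 23 bp.

Two products: 39 bp, 23 bp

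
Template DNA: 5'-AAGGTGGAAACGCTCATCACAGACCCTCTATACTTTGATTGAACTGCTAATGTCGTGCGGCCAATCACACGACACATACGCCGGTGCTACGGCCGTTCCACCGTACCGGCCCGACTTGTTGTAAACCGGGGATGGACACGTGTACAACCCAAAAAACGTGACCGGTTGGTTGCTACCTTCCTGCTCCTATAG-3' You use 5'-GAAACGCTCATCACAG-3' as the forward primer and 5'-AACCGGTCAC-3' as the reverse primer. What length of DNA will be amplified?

161 bp

Forward primer GAAACGCTCATCACAG is found on the top strand at positions 7–22.
Taking the reverse complement of AACCGGTCAC gives GTGACCGGTT, found at positions 158–167 on the template; the primer anneals here to the top strand with its 3' end pointing upstream.
The product runs from position 7 to position 167, so its length is 167 − 7 + 1 = 161 bp.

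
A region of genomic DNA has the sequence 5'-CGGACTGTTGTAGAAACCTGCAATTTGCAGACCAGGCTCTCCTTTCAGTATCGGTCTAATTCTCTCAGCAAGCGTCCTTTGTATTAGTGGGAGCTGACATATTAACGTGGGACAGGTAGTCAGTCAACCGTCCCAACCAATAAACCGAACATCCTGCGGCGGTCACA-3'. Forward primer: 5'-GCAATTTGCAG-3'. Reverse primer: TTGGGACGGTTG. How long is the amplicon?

Forward primer GCAATTTGCAG is found on the top strand at positions 20–30.
Taking the reverse complement of TTGGGACGGTTG gives CAACCGTCCCAA, found at positions 125–136 on the template; the primer anneals here to the top strand with its 3' end pointing upstream.
The product runs from position 20 to position 136, so its length is 136 − 20 + 1 = 117 bp.

117 bp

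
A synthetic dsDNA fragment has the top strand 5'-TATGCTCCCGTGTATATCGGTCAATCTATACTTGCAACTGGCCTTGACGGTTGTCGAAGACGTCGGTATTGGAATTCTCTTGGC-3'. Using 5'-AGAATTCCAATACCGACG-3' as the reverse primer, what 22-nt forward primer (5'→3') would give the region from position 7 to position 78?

The reverse primer's reverse complement CGTCGGTATTGGAATTCT matches the template at positions 61–78; the product starts at position 7.
The forward primer is identical to the top strand over positions 7–28: CCCGTGTATATCGGTCAATCTA.

5'-CCCGTGTATATCGGTCAATCTA-3'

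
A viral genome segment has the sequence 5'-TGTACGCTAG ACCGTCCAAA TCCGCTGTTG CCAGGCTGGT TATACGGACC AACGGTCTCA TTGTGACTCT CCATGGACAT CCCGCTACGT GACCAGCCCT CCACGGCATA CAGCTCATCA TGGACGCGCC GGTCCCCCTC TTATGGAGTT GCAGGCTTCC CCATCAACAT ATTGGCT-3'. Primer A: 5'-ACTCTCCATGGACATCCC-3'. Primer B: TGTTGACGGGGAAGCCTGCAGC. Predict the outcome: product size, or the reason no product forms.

Primer B (TGTTGACGGGGAAGCCTGCAGC) does not match the top strand, and its reverse complement GCTGCAGGCTTCCCCGTCAACA does not match either.
With no annealing site for primer B, no amplification occurs.

No product — primer B has no binding site in the template.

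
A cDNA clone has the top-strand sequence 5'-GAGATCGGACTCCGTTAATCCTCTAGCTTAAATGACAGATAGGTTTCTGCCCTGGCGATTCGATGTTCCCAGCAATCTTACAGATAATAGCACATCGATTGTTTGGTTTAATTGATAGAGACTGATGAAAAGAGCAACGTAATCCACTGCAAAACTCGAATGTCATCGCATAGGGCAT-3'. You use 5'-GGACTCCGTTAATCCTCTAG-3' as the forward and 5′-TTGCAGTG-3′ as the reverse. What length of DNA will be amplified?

146 bp

Scanning the template, GGACTCCGTTAATCCTCTAG occurs at positions 7–26; this primer anneals to the bottom strand there with its 3' end pointing downstream.
The reverse primer's reverse complement is CACTGCAA, which matches the template at positions 145–152.
Amplicon spans positions 7–152: 146 bp.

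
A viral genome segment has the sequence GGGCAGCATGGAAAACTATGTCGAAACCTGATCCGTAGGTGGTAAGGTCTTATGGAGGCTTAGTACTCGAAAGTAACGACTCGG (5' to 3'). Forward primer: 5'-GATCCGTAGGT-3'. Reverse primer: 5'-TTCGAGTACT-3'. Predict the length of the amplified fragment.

42 bp

Forward primer GATCCGTAGGT is found on the top strand at positions 30–40.
Reverse complement of the reverse primer: AGTACTCGAA. This occurs on the top strand at positions 62–71.
The product runs from position 30 to position 71, so its length is 71 − 30 + 1 = 42 bp.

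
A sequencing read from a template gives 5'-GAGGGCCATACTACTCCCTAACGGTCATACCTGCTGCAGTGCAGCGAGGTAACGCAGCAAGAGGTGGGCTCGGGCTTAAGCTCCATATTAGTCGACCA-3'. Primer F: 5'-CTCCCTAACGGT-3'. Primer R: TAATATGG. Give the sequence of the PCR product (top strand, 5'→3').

Scanning the template, CTCCCTAACGGT occurs at positions 14–25; this primer anneals to the bottom strand there with its 3' end pointing downstream.
The reverse primer's reverse complement is CCATATTA, which matches the template at positions 83–90.
The product is the template from position 14 through 90 (77 bp).

5'-CTCCCTAACGGTCATACCTGCTGCAGTGCAGCGAGGTAACGCAGCAAGAGGTGGGCTCGGGCTTAAGCTCCATATTA-3'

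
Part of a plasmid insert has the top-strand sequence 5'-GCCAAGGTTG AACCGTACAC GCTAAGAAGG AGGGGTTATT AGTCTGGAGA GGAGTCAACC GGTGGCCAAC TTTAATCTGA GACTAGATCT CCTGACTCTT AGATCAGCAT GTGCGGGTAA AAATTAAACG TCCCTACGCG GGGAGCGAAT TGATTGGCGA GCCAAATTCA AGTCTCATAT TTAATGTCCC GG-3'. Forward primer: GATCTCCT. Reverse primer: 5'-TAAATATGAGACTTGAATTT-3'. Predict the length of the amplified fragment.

98 bp

Scanning the template, GATCTCCT occurs at positions 86–93; this primer anneals to the bottom strand there with its 3' end pointing downstream.
The reverse primer's reverse complement is AAATTCAAGTCTCATATTTA, which matches the template at positions 164–183.
Amplicon spans positions 86–183: 98 bp.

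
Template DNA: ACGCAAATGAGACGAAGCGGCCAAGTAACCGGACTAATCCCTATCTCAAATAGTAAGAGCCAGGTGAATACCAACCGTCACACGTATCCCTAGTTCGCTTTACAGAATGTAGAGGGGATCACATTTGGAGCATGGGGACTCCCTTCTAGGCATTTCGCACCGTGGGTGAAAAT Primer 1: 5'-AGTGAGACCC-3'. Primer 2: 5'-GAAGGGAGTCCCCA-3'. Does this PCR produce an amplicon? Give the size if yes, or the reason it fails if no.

No product — primer 1 has no binding site in the template.

Primer 1 (AGTGAGACCC) does not match the top strand, and its reverse complement GGGTCTCACT does not match either.
With no annealing site for primer 1, no amplification occurs.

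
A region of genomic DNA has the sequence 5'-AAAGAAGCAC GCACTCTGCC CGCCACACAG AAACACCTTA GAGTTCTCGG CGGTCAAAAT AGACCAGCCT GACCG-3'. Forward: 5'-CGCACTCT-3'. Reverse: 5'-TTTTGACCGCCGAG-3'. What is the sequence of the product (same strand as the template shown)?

5'-CGCACTCTGCCCGCCACACAGAAACACCTTAGAGTTCTCGGCGGTCAAAA-3'

Forward primer CGCACTCT is found on the top strand at positions 10–17.
Taking the reverse complement of TTTTGACCGCCGAG gives CTCGGCGGTCAAAA, found at positions 46–59 on the template; the primer anneals here to the top strand with its 3' end pointing upstream.
The product is the template from position 10 through 59 (50 bp).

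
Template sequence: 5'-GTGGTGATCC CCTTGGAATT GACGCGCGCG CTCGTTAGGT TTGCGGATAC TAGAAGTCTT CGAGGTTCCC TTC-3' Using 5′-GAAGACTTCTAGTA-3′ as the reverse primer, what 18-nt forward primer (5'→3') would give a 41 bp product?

5'-GACGCGCGCGCTCGTTAG-3'

The reverse primer's reverse complement TACTAGAAGTCTTC matches the template at positions 48–61, so the product ends at position 61.
A 41 bp product then starts at position 61 − 41 + 1 = 21.
The forward primer is identical to the top strand there: GACGCGCGCGCTCGTTAG.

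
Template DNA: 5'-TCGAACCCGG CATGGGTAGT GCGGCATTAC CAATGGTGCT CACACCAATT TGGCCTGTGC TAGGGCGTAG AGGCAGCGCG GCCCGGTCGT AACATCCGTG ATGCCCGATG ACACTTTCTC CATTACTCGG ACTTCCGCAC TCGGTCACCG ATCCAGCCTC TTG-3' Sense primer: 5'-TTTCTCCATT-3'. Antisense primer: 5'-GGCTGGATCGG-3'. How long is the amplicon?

Forward primer TTTCTCCATT is found on the top strand at positions 115–124.
Taking the reverse complement of GGCTGGATCGG gives CCGATCCAGCC, found at positions 148–158 on the template; the primer anneals here to the top strand with its 3' end pointing upstream.
Amplicon spans positions 115–158: 44 bp.

44 bp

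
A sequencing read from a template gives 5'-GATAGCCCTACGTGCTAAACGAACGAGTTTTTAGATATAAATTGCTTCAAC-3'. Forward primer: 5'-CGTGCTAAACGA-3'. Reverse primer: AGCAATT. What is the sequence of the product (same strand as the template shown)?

5'-CGTGCTAAACGAACGAGTTTTTAGATATAAATTGCT-3'

The forward primer matches the template at positions 11–22.
The reverse primer's reverse complement is AATTGCT, which matches the template at positions 40–46.
The product is the template from position 11 through 46 (36 bp).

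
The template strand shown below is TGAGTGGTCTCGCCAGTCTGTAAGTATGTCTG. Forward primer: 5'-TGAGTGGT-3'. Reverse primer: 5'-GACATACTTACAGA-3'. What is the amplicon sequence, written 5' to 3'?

5'-TGAGTGGTCTCGCCAGTCTGTAAGTATGTC-3'

Scanning the template, TGAGTGGT occurs at positions 1–8; this primer anneals to the bottom strand there with its 3' end pointing downstream.
Reverse complement of the reverse primer: TCTGTAAGTATGTC. This occurs on the top strand at positions 17–30.
The product is the template from position 1 through 30 (30 bp).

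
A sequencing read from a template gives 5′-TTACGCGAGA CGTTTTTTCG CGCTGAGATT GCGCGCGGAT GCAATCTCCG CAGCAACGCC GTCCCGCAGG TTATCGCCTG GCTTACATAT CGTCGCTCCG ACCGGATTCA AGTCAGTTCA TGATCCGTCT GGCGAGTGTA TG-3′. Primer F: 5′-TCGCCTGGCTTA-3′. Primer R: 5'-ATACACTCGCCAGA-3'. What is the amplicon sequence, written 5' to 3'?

5'-TCGCCTGGCTTACATATCGTCGCTCCGACCGGATTCAAGTCAGTTCATGATCCGTCTGGCGAGTGTAT-3'

Scanning the template, TCGCCTGGCTTA occurs at positions 74–85; this primer anneals to the bottom strand there with its 3' end pointing downstream.
The reverse primer's reverse complement is TCTGGCGAGTGTAT, which matches the template at positions 128–141.
The product is the template from position 74 through 141 (68 bp).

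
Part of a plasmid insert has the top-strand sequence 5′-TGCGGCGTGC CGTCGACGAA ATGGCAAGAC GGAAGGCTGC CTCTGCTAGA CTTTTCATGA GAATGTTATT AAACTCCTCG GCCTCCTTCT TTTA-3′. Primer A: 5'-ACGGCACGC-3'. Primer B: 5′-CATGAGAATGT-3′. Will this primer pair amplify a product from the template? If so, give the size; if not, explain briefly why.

No product — the primers' 3' ends point away from each other.

Primer A (ACGGCACGC) has reverse complement GCGTGCCGT, which matches the top strand at positions 5–13; primer A anneals to the top strand there with its 3' end pointing upstream toward position 5.
Primer B (CATGAGAATGT) matches the top strand directly at positions 56–66; it anneals to the bottom strand with its 3' end pointing downstream toward position 66.
The 3' ends diverge (primer A extends toward position 1, primer B toward position 94), so the primers never converge on a shared product.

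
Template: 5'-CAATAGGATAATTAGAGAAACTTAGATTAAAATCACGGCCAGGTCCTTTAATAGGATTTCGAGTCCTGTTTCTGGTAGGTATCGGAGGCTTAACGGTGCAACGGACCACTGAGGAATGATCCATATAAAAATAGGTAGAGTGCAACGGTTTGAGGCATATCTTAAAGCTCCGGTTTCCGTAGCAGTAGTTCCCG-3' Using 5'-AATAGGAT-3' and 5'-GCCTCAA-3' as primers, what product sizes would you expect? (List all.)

155 bp, 107 bp

The forward primer AATAGGAT matches the top strand at positions 2–9, 50–57.
The reverse primer's reverse complement is TTGAGGC, matching at positions 150–156.
Each forward site pairs with the reverse site to give a product ending at position 156: sizes 155, 107 bp.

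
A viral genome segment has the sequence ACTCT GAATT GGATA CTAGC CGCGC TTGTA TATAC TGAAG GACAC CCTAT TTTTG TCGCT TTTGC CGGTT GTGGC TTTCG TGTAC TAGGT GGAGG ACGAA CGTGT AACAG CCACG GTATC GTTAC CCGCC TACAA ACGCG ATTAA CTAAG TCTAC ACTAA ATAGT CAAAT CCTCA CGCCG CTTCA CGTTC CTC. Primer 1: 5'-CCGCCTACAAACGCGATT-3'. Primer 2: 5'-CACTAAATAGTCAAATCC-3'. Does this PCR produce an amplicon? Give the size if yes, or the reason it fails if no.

Primer 1 (CCGCCTACAAACGCGATT) matches the top strand at positions 126–143 (3' end points downstream).
Primer 2 (CACTAAATAGTCAAATCC) also matches the top strand directly, at positions 155–172 — its reverse complement GGATTTGACTATTTAGTG is not present.
Both primers anneal to the bottom strand with 3' ends pointing the same way, so neither can prime synthesis back toward the other.

No product — both primers anneal to the same strand and extend in the same direction.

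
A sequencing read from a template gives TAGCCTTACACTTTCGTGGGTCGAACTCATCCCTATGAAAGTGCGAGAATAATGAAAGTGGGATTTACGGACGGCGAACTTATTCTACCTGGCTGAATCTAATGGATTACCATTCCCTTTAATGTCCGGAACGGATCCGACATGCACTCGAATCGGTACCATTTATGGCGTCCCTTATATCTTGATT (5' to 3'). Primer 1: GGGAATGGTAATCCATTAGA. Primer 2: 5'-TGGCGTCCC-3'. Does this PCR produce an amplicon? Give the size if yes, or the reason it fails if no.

No product — the primers' 3' ends point away from each other.

Primer 1 (GGGAATGGTAATCCATTAGA) has reverse complement TCTAATGGATTACCATTCCC, which matches the top strand at positions 98–117; primer 1 anneals to the top strand there with its 3' end pointing upstream toward position 98.
Primer 2 (TGGCGTCCC) matches the top strand directly at positions 166–174; it anneals to the bottom strand with its 3' end pointing downstream toward position 174.
The 3' ends diverge (primer 1 extends toward position 1, primer 2 toward position 187), so the primers never converge on a shared product.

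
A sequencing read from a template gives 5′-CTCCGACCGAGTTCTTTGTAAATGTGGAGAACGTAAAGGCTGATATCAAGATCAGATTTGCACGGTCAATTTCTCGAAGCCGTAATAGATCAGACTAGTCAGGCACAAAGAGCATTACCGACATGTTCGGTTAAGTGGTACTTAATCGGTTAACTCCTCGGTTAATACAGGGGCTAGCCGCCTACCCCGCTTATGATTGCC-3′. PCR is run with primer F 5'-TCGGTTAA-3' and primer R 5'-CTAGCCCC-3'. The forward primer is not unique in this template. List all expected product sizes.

51 bp, 32 bp, 20 bp

The forward primer TCGGTTAA matches the top strand at positions 127–134, 146–153, 158–165.
The reverse primer's reverse complement is GGGGCTAG, matching at positions 170–177.
Each forward site pairs with the reverse site to give a product ending at position 177: sizes 51, 32, 20 bp.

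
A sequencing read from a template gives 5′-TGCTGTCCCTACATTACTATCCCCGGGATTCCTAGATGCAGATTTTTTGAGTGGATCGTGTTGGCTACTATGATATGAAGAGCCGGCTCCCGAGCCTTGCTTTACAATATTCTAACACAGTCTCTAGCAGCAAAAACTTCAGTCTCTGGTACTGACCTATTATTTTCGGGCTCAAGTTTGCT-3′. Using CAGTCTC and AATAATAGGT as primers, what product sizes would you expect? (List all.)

The forward primer CAGTCTC matches the top strand at positions 118–124, 140–146.
The reverse primer's reverse complement is ACCTATTATT, matching at positions 155–164.
Each forward site pairs with the reverse site to give a product ending at position 164: sizes 47, 25 bp.

47 bp, 25 bp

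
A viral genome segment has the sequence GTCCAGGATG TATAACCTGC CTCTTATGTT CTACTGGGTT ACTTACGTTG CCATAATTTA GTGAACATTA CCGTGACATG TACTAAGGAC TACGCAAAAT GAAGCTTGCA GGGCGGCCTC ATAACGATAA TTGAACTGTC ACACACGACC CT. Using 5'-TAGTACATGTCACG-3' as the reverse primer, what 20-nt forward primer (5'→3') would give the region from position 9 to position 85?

The reverse primer's reverse complement CGTGACATGTACTA matches the template at positions 72–85; the product starts at position 9.
The forward primer is identical to the top strand over positions 9–28: TGTATAACCTGCCTCTTATG.

5'-TGTATAACCTGCCTCTTATG-3'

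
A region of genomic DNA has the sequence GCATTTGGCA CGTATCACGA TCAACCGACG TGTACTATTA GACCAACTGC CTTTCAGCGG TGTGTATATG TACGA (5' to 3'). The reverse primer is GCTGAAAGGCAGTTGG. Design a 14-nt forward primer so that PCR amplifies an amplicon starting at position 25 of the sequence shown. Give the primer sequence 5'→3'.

The reverse primer's reverse complement CCAACTGCCTTTCAGC matches the template at positions 43–58; the product starts at position 25.
The forward primer is identical to the top strand over positions 25–38: CCGACGTGTACTAT.

5'-CCGACGTGTACTAT-3'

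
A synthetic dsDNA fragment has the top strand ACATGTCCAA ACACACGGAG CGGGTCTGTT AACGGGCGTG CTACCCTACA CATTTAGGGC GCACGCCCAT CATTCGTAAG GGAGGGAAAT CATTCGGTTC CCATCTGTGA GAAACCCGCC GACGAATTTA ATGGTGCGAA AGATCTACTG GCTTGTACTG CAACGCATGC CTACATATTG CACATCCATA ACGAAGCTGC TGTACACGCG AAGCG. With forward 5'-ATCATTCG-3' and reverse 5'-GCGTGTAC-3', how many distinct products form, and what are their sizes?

The forward primer ATCATTCG matches the top strand at positions 69–76, 89–96.
The reverse primer's reverse complement is GTACACGC, matching at positions 202–209.
Each forward site pairs with the reverse site to give a product ending at position 209: sizes 141, 121 bp.

Two products: 141 bp, 121 bp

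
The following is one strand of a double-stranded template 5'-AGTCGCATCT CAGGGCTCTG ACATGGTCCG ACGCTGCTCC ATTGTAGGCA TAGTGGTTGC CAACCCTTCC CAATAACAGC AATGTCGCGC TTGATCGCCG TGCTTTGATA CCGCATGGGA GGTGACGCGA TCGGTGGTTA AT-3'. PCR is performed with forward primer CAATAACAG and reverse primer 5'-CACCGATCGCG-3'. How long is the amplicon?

The forward primer matches the template at positions 71–79.
Taking the reverse complement of CACCGATCGCG gives CGCGATCGGTG, found at positions 126–136 on the template; the primer anneals here to the top strand with its 3' end pointing upstream.
Amplicon spans positions 71–136: 66 bp.

66 bp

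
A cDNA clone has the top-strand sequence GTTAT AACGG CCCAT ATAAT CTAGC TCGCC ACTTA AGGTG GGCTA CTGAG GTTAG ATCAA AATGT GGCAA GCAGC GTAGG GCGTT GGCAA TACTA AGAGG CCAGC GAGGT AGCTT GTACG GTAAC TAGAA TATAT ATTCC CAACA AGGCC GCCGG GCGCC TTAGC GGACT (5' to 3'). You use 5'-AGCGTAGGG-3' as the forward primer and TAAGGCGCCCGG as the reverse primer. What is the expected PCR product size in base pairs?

Forward primer AGCGTAGGG is found on the top strand at positions 73–81.
Taking the reverse complement of TAAGGCGCCCGG gives CCGGGCGCCTTA, found at positions 152–163 on the template; the primer anneals here to the top strand with its 3' end pointing upstream.
Product length = (reverse-primer end) − (forward-primer start) + 1 = 163 − 73 + 1 = 91 bp.

91 bp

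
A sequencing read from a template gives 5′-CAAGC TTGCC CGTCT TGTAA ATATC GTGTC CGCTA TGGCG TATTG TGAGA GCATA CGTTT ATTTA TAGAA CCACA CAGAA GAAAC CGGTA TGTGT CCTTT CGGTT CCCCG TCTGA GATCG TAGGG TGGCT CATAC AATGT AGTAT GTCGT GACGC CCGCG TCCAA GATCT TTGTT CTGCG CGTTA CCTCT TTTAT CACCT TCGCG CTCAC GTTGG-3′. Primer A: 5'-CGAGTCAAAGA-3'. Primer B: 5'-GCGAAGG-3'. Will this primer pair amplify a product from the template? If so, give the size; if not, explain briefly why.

Primer A (CGAGTCAAAGA) does not match the top strand, and its reverse complement TCTTTGACTCG does not match either.
With no annealing site for primer A, no amplification occurs.

No product — primer A has no binding site in the template.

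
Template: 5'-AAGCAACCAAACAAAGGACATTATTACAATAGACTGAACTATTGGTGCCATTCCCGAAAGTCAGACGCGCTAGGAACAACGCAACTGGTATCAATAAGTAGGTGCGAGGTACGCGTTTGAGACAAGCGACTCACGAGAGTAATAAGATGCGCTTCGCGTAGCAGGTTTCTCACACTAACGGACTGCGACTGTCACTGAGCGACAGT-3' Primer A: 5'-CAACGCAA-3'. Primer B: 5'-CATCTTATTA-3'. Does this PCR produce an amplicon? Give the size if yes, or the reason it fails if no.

Primer A (CAACGCAA) matches the top strand at positions 77–84; it acts as a forward primer.
Primer B's reverse complement is TAATAAGATG, matching the top strand at positions 140–149; it acts as a reverse primer.
The 3' ends face each other across positions 77–149, giving a 73 bp product.

Yes — a 73 bp product.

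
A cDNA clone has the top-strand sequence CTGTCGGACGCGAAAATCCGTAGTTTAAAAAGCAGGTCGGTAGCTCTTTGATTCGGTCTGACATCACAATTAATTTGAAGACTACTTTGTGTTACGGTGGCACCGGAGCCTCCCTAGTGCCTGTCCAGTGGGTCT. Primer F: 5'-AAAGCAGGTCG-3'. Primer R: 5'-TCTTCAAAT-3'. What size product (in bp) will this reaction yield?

Scanning the template, AAAGCAGGTCG occurs at positions 29–39; this primer anneals to the bottom strand there with its 3' end pointing downstream.
Taking the reverse complement of TCTTCAAAT gives ATTTGAAGA, found at positions 73–81 on the template; the primer anneals here to the top strand with its 3' end pointing upstream.
Product length = (reverse-primer end) − (forward-primer start) + 1 = 81 − 29 + 1 = 53 bp.

53 bp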